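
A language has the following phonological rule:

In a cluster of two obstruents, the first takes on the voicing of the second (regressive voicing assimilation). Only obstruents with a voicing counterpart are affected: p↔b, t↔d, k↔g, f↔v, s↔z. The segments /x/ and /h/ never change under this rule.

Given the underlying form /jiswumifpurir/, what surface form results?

No segment of /jiswumifpurir/ meets the structural description of the rule, so the form surfaces unchanged.

jiswumifpurir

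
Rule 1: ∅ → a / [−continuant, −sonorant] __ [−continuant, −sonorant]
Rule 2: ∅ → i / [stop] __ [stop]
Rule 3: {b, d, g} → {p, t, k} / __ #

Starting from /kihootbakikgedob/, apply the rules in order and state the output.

kihootabakikagedop

Rule 1 (stop-cluster a-epenthesis): /t/ and /b/ form a stop–stop cluster, so [a] is inserted between them. /k/ and /g/ form a stop–stop cluster, so [a] is inserted between them. /kihootbakikgedob/ → kihootabakikagedob.
Rule 2 (stop-cluster i-epenthesis): no segment meets the environment; /kihootabakikagedob/ is unchanged.
Rule 3 (final devoicing): /b/ is a voiced stop in word-final position, so it devoices to [p]. /kihootabakikagedob/ → kihootabakikagedop.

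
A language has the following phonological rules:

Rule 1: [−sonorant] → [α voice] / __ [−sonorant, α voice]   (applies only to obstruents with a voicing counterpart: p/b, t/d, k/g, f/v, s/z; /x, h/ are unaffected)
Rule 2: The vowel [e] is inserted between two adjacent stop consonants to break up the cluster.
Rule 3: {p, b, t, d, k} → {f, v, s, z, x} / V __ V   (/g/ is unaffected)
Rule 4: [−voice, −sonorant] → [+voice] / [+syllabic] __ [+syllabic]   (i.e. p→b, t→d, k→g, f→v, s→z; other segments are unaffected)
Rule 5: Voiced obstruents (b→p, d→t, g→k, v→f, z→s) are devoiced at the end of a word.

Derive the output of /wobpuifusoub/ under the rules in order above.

Rule 1 (regressive voicing assimilation): /b/ precedes the voiceless obstruent /p/, so it devoices to [p] by assimilation. /wobpuifusoub/ → woppuifusoub.
Rule 2 (stop-cluster e-epenthesis): /p/ and /p/ form a stop–stop cluster, so [e] is inserted between them. /woppuifusoub/ → wopepuifusoub.
Rule 3 (intervocalic spirantization): /p/ is a stop between vowels /o/ and /e/, so it spirantizes to the fricative [f]. /p/ is a stop between vowels /e/ and /u/, so it spirantizes to the fricative [f]. /wopepuifusoub/ → wofefuifusoub.
Rule 4 (intervocalic voicing): /f/ is a voiceless obstruent between vowels /o/ and /e/, so it voices to [v]. /f/ is a voiceless obstruent between vowels /e/ and /u/, so it voices to [v]. /f/ is a voiceless obstruent between vowels /i/ and /u/, so it voices to [v]. /s/ is a voiceless obstruent between vowels /u/ and /o/, so it voices to [z]. /wofefuifusoub/ → wovevuivuzoub.
Rule 5 (final devoicing): /b/ is a voiced obstruent in word-final position, so it devoices to [p]. /wovevuivuzoub/ → wovevuivuzoup.

wovevuivuzoup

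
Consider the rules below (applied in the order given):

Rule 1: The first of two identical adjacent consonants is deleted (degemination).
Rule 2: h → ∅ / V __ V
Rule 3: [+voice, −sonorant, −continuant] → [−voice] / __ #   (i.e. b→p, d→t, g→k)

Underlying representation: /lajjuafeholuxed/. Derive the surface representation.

lajuafeoluxet

Rule 1 (degemination): /jj/ is a geminate; the first /j/ deletes. /lajjuafeholuxed/ → lajuafeholuxed.
Rule 2 (intervocalic h-deletion): /h/ occurs between vowels /e/ and /o/, so it deletes. /lajuafeholuxed/ → lajuafeoluxed.
Rule 3 (final devoicing): /d/ is a voiced stop in word-final position, so it devoices to [t]. /lajuafeoluxed/ → lajuafeoluxet.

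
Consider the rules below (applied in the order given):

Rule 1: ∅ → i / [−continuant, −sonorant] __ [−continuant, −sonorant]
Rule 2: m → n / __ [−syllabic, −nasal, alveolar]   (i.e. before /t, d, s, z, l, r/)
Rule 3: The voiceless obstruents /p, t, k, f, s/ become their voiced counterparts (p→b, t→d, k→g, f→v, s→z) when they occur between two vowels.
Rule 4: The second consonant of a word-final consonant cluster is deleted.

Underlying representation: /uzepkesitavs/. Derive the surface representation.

uzebigezidav

Rule 1 (stop-cluster i-epenthesis): /p/ and /k/ form a stop–stop cluster, so [i] is inserted between them. /uzepkesitavs/ → uzepikesitavs.
Rule 2 (nasal place assimilation): no segment meets the environment; /uzepikesitavs/ is unchanged.
Rule 3 (intervocalic voicing): /p/ is a voiceless obstruent between vowels /e/ and /i/, so it voices to [b]. /k/ is a voiceless obstruent between vowels /i/ and /e/, so it voices to [g]. /s/ is a voiceless obstruent between vowels /e/ and /i/, so it voices to [z]. /t/ is a voiceless obstruent between vowels /i/ and /a/, so it voices to [d]. /uzepikesitavs/ → uzebigezidavs.
Rule 4 (final cluster simplification): /s/ is the second consonant of a word-final cluster /vs/, so it deletes. /uzebigezidavs/ → uzebigezidav.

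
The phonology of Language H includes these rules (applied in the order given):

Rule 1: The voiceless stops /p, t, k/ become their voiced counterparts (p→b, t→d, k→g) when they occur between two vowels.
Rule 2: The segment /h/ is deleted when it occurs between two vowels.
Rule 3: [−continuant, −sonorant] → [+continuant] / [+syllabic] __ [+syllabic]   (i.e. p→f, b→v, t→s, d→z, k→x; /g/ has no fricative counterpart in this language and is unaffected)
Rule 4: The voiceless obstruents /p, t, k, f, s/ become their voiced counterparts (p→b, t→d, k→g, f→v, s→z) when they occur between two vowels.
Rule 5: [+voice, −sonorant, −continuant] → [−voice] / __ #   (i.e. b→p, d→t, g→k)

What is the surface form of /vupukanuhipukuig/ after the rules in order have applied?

Rule 1 (intervocalic voicing): /p/ is a voiceless stop between vowels /u/ and /u/, so it voices to [b]. /k/ is a voiceless stop between vowels /u/ and /a/, so it voices to [g]. /p/ is a voiceless stop between vowels /i/ and /u/, so it voices to [b]. /k/ is a voiceless stop between vowels /u/ and /u/, so it voices to [g]. /vupukanuhipukuig/ → vubuganuhibuguig.
Rule 2 (intervocalic h-deletion): /h/ occurs between vowels /u/ and /i/, so it deletes. /vubuganuhibuguig/ → vubuganuibuguig.
Rule 3 (intervocalic spirantization): /b/ is a stop between vowels /u/ and /u/, so it spirantizes to the fricative [v]. /b/ is a stop between vowels /i/ and /u/, so it spirantizes to the fricative [v]. /vubuganuibuguig/ → vuvuganuivuguig.
Rule 4 (intervocalic voicing): no segment meets the environment; /vuvuganuivuguig/ is unchanged.
Rule 5 (final devoicing): /g/ is a voiced stop in word-final position, so it devoices to [k]. /vuvuganuivuguig/ → vuvuganuivuguik.

vuvuganuivuguik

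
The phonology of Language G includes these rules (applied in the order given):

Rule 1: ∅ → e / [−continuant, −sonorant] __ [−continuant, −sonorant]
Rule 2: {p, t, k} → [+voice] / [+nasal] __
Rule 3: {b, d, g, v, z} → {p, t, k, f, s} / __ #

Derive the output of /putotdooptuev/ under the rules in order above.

Rule 1 (stop-cluster e-epenthesis): /t/ and /d/ form a stop–stop cluster, so [e] is inserted between them. /p/ and /t/ form a stop–stop cluster, so [e] is inserted between them. /putotdooptuev/ → putotedoopetuev.
Rule 2 (post-nasal voicing): no segment meets the environment; /putotedoopetuev/ is unchanged.
Rule 3 (final devoicing): /v/ is a voiced obstruent in word-final position, so it devoices to [f]. /putotedoopetuev/ → putotedoopetuef.

putotedoopetuef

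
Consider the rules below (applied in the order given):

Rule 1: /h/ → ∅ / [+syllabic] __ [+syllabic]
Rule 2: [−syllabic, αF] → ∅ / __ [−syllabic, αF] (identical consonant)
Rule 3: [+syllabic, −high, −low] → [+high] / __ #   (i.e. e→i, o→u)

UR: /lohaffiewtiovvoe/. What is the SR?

Rule 1 (intervocalic h-deletion): /h/ occurs between vowels /o/ and /a/, so it deletes. /lohaffiewtiovvoe/ → loaffiewtiovvoe.
Rule 2 (degemination): /ff/ is a geminate; the first /f/ deletes. /vv/ is a geminate; the first /v/ deletes. /loaffiewtiovvoe/ → loafiewtiovoe.
Rule 3 (final vowel raising): /e/ is a mid vowel in word-final position, so it raises to [i]. /loafiewtiovoe/ → loafiewtiovoi.

loafiewtiovoi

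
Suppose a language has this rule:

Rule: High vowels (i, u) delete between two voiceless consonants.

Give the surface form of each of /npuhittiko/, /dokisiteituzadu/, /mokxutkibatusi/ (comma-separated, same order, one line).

/npuhittiko/: /u/ is a high vowel flanked by voiceless consonants /p/ and /h/, so it deletes. /i/ is a high vowel flanked by voiceless consonants /h/ and /t/, so it deletes. /i/ is a high vowel flanked by voiceless consonants /t/ and /k/, so it deletes. → [nphttko].
/dokisiteituzadu/: /i/ is a high vowel flanked by voiceless consonants /k/ and /s/, so it deletes. /i/ is a high vowel flanked by voiceless consonants /s/ and /t/, so it deletes. → [doksteituzadu].
/mokxutkibatusi/: /u/ is a high vowel flanked by voiceless consonants /x/ and /t/, so it deletes. /u/ is a high vowel flanked by voiceless consonants /t/ and /s/, so it deletes. → [mokxtkibatsi].

nphttko, doksteituzadu, mokxtkibatsi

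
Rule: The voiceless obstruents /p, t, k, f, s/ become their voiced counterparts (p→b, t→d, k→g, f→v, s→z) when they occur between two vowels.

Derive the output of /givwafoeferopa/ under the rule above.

givwavoeveroba

/f/ is a voiceless obstruent between vowels /a/ and /o/, so it voices to [v].
/f/ is a voiceless obstruent between vowels /e/ and /e/, so it voices to [v].
/p/ is a voiceless obstruent between vowels /o/ and /a/, so it voices to [b].
Surface form: [givwavoeveroba].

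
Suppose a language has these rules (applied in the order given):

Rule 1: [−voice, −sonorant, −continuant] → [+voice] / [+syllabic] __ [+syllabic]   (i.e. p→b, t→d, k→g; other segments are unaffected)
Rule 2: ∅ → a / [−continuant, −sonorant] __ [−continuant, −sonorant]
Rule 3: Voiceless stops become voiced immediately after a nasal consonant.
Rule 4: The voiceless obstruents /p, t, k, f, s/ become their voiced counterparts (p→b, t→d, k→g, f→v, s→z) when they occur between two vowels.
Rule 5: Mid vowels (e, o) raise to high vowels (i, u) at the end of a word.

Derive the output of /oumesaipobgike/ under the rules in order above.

oumezaibobagigi

Rule 1 (intervocalic voicing): /p/ is a voiceless stop between vowels /i/ and /o/, so it voices to [b]. /k/ is a voiceless stop between vowels /i/ and /e/, so it voices to [g]. /oumesaipobgike/ → oumesaibobgige.
Rule 2 (stop-cluster a-epenthesis): /b/ and /g/ form a stop–stop cluster, so [a] is inserted between them. /oumesaibobgige/ → oumesaibobagige.
Rule 3 (post-nasal voicing): no segment meets the environment; /oumesaibobagige/ is unchanged.
Rule 4 (intervocalic voicing): /s/ is a voiceless obstruent between vowels /e/ and /a/, so it voices to [z]. /oumesaibobagige/ → oumezaibobagige.
Rule 5 (final vowel raising): /e/ is a mid vowel in word-final position, so it raises to [i]. /oumezaibobagige/ → oumezaibobagigi.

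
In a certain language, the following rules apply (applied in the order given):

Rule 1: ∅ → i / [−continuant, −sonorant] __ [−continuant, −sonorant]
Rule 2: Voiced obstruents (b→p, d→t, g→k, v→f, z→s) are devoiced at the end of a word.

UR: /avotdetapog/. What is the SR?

Rule 1 (stop-cluster i-epenthesis): /t/ and /d/ form a stop–stop cluster, so [i] is inserted between them. /avotdetapog/ → avotidetapog.
Rule 2 (final devoicing): /g/ is a voiced obstruent in word-final position, so it devoices to [k]. /avotidetapog/ → avotidetapok.

avotidetapok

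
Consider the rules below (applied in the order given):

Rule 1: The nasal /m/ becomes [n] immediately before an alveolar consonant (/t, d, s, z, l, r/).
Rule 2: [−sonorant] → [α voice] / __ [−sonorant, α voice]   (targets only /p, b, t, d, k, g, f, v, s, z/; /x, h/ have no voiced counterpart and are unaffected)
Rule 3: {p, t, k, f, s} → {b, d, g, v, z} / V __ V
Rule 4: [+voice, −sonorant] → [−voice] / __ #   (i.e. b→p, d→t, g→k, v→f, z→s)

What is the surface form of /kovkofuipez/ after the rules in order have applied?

Rule 1 (nasal place assimilation): no segment meets the environment; /kovkofuipez/ is unchanged.
Rule 2 (regressive voicing assimilation): /v/ precedes the voiceless obstruent /k/, so it devoices to [f] by assimilation. /kovkofuipez/ → kofkofuipez.
Rule 3 (intervocalic voicing): /f/ is a voiceless obstruent between vowels /o/ and /u/, so it voices to [v]. /p/ is a voiceless obstruent between vowels /i/ and /e/, so it voices to [b]. /kofkofuipez/ → kofkovuibez.
Rule 4 (final devoicing): /z/ is a voiced obstruent in word-final position, so it devoices to [s]. /kofkovuibez/ → kofkovuibes.

kofkovuibes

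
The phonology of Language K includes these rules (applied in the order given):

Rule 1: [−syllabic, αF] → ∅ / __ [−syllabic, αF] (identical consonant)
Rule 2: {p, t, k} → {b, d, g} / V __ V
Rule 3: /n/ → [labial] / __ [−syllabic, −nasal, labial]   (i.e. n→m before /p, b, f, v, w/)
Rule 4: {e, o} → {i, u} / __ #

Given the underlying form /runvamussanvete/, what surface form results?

rumvamusamvedi

Rule 1 (degemination): /ss/ is a geminate; the first /s/ deletes. /runvamussanvete/ → runvamusanvete.
Rule 2 (intervocalic voicing): /t/ is a voiceless stop between vowels /e/ and /e/, so it voices to [d]. /runvamusanvete/ → runvamusanvede.
Rule 3 (nasal place assimilation): /n/ precedes the labial consonant /v/, so it assimilates in place to [m]. /n/ precedes the labial consonant /v/, so it assimilates in place to [m]. /runvamusanvede/ → rumvamusamvede.
Rule 4 (final vowel raising): /e/ is a mid vowel in word-final position, so it raises to [i]. /rumvamusamvede/ → rumvamusamvedi.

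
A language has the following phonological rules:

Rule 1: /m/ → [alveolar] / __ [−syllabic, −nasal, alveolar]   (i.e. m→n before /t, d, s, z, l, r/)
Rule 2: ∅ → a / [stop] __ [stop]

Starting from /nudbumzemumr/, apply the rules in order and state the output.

Rule 1 (nasal place assimilation): /m/ precedes the alveolar consonant /z/, so it assimilates in place to [n]. /m/ precedes the alveolar consonant /r/, so it assimilates in place to [n]. /nudbumzemumr/ → nudbunzemunr.
Rule 2 (stop-cluster a-epenthesis): /d/ and /b/ form a stop–stop cluster, so [a] is inserted between them. /nudbunzemunr/ → nudabunzemunr.

nudabunzemunr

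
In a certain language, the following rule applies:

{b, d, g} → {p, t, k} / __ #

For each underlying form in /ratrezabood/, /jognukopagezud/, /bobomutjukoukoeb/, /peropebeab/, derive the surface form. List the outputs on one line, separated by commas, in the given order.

/ratrezabood/: /d/ is a voiced stop in word-final position, so it devoices to [t]. → [ratrezaboot].
/jognukopagezud/: /d/ is a voiced stop in word-final position, so it devoices to [t]. → [jognukopagezut].
/bobomutjukoukoeb/: /b/ is a voiced stop in word-final position, so it devoices to [p]. → [bobomutjukoukoep].
/peropebeab/: /b/ is a voiced stop in word-final position, so it devoices to [p]. → [peropebeap].

ratrezaboot, jognukopagezut, bobomutjukoukoep, peropebeap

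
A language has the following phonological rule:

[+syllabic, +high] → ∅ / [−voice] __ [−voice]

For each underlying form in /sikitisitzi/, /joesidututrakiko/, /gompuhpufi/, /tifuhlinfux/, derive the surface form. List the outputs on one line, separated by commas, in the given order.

sktstzi, joesiduttrakko, gomphpfi, tfhlinfx

/sikitisitzi/: /i/ is a high vowel flanked by voiceless consonants /s/ and /k/, so it deletes. /i/ is a high vowel flanked by voiceless consonants /k/ and /t/, so it deletes. /i/ is a high vowel flanked by voiceless consonants /t/ and /s/, so it deletes. /i/ is a high vowel flanked by voiceless consonants /s/ and /t/, so it deletes. → [sktstzi].
/joesidututrakiko/: /u/ is a high vowel flanked by voiceless consonants /t/ and /t/, so it deletes. /i/ is a high vowel flanked by voiceless consonants /k/ and /k/, so it deletes. → [joesiduttrakko].
/gompuhpufi/: /u/ is a high vowel flanked by voiceless consonants /p/ and /h/, so it deletes. /u/ is a high vowel flanked by voiceless consonants /p/ and /f/, so it deletes. → [gomphpfi].
/tifuhlinfux/: /i/ is a high vowel flanked by voiceless consonants /t/ and /f/, so it deletes. /u/ is a high vowel flanked by voiceless consonants /f/ and /h/, so it deletes. /u/ is a high vowel flanked by voiceless consonants /f/ and /x/, so it deletes. → [tfhlinfx].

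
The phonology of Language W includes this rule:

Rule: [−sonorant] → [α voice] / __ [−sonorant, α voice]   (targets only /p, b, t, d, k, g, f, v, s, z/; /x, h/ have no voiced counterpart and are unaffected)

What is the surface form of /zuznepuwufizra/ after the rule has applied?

zuznepuwufizra

No segment of /zuznepuwufizra/ meets the structural description of the rule, so the form surfaces unchanged.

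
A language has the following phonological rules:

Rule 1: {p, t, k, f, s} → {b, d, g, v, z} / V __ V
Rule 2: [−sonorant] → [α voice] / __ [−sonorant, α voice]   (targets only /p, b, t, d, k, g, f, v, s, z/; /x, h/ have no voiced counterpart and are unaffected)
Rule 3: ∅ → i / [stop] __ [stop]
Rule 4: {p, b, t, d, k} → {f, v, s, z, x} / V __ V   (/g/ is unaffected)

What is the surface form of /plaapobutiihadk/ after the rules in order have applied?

Rule 1 (intervocalic voicing): /p/ is a voiceless obstruent between vowels /a/ and /o/, so it voices to [b]. /t/ is a voiceless obstruent between vowels /u/ and /i/, so it voices to [d]. /plaapobutiihadk/ → plaabobudiihadk.
Rule 2 (regressive voicing assimilation): /d/ precedes the voiceless obstruent /k/, so it devoices to [t] by assimilation. /plaabobudiihadk/ → plaabobudiihatk.
Rule 3 (stop-cluster i-epenthesis): /t/ and /k/ form a stop–stop cluster, so [i] is inserted between them. /plaabobudiihatk/ → plaabobudiihatik.
Rule 4 (intervocalic spirantization): /b/ is a stop between vowels /a/ and /o/, so it spirantizes to the fricative [v]. /b/ is a stop between vowels /o/ and /u/, so it spirantizes to the fricative [v]. /d/ is a stop between vowels /u/ and /i/, so it spirantizes to the fricative [z]. /t/ is a stop between vowels /a/ and /i/, so it spirantizes to the fricative [s]. /plaabobudiihatik/ → plaavovuziihasik.

plaavovuziihasik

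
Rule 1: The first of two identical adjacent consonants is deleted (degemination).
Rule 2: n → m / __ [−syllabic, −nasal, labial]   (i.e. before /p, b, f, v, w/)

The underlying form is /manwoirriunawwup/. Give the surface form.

Rule 1 (degemination): /rr/ is a geminate; the first /r/ deletes. /ww/ is a geminate; the first /w/ deletes. /manwoirriunawwup/ → manwoiriunawup.
Rule 2 (nasal place assimilation): /n/ precedes the labial consonant /w/, so it assimilates in place to [m]. /manwoiriunawup/ → mamwoiriunawup.

mamwoiriunawup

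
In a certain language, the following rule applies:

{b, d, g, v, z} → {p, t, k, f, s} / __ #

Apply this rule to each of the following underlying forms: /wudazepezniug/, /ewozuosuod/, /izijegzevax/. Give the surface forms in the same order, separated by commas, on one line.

/wudazepezniug/: /g/ is a voiced obstruent in word-final position, so it devoices to [k]. → [wudazepezniuk].
/ewozuosuod/: /d/ is a voiced obstruent in word-final position, so it devoices to [t]. → [ewozuosuot].
/izijegzevax/: the rule's environment is not met; surfaces unchanged as [izijegzevax].

wudazepezniuk, ewozuosuot, izijegzevax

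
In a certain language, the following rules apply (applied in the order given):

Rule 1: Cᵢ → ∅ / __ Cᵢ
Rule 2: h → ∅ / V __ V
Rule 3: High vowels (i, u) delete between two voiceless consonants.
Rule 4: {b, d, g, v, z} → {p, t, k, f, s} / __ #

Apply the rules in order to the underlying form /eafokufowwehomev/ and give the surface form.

Rule 1 (degemination): /ww/ is a geminate; the first /w/ deletes. /eafokufowwehomev/ → eafokufowehomev.
Rule 2 (intervocalic h-deletion): /h/ occurs between vowels /e/ and /o/, so it deletes. /eafokufowehomev/ → eafokufoweomev.
Rule 3 (high vowel syncope): /u/ is a high vowel flanked by voiceless consonants /k/ and /f/, so it deletes. /eafokufoweomev/ → eafokfoweomev.
Rule 4 (final devoicing): /v/ is a voiced obstruent in word-final position, so it devoices to [f]. /eafokfoweomev/ → eafokfoweomef.

eafokfoweomef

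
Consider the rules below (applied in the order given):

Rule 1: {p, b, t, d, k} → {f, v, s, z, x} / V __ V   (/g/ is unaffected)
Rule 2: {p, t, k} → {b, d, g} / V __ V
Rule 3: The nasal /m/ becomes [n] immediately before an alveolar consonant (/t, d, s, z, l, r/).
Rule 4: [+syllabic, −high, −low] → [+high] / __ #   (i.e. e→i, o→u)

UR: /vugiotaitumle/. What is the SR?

Rule 1 (intervocalic spirantization): /t/ is a stop between vowels /o/ and /a/, so it spirantizes to the fricative [s]. /t/ is a stop between vowels /i/ and /u/, so it spirantizes to the fricative [s]. /vugiotaitumle/ → vugiosaisumle.
Rule 2 (intervocalic voicing): no segment meets the environment; /vugiosaisumle/ is unchanged.
Rule 3 (nasal place assimilation): /m/ precedes the alveolar consonant /l/, so it assimilates in place to [n]. /vugiosaisumle/ → vugiosaisunle.
Rule 4 (final vowel raising): /e/ is a mid vowel in word-final position, so it raises to [i]. /vugiosaisunle/ → vugiosaisunli.

vugiosaisunli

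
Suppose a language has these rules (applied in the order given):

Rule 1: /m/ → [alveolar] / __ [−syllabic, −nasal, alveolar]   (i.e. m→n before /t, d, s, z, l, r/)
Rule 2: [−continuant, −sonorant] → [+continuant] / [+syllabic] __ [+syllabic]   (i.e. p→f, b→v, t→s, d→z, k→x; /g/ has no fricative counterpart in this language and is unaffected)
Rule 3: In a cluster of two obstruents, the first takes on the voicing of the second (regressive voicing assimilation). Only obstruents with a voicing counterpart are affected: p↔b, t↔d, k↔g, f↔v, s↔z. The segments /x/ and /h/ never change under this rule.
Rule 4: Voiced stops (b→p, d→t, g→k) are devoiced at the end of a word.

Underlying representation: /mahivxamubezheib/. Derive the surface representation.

Rule 1 (nasal place assimilation): no segment meets the environment; /mahivxamubezheib/ is unchanged.
Rule 2 (intervocalic spirantization): /b/ is a stop between vowels /u/ and /e/, so it spirantizes to the fricative [v]. /mahivxamubezheib/ → mahivxamuvezheib.
Rule 3 (regressive voicing assimilation): /v/ precedes the voiceless obstruent /x/, so it devoices to [f] by assimilation. /z/ precedes the voiceless obstruent /h/, so it devoices to [s] by assimilation. /mahivxamuvezheib/ → mahifxamuvesheib.
Rule 4 (final devoicing): /b/ is a voiced stop in word-final position, so it devoices to [p]. /mahifxamuvesheib/ → mahifxamuvesheip.

mahifxamuvesheip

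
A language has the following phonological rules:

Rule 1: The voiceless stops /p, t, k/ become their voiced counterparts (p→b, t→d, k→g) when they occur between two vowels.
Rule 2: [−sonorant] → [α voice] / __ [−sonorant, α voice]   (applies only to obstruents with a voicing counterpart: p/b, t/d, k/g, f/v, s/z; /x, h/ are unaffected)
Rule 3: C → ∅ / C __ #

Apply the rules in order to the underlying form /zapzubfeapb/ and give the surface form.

Rule 1 (intervocalic voicing): no segment meets the environment; /zapzubfeapb/ is unchanged.
Rule 2 (regressive voicing assimilation): /p/ precedes the voiced obstruent /z/, so it voices to [b] by assimilation. /b/ precedes the voiceless obstruent /f/, so it devoices to [p] by assimilation. /p/ precedes the voiced obstruent /b/, so it voices to [b] by assimilation. /zapzubfeapb/ → zabzupfeabb.
Rule 3 (final cluster simplification): /b/ is the second consonant of a word-final cluster /bb/, so it deletes. /zabzupfeabb/ → zabzupfeab.

zabzupfeab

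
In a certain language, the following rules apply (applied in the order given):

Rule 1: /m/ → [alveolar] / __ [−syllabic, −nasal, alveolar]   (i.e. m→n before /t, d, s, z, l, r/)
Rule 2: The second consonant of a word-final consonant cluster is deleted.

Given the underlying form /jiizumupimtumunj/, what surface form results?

jiizumupintumun

Rule 1 (nasal place assimilation): /m/ precedes the alveolar consonant /t/, so it assimilates in place to [n]. /jiizumupimtumunj/ → jiizumupintumunj.
Rule 2 (final cluster simplification): /j/ is the second consonant of a word-final cluster /nj/, so it deletes. /jiizumupintumunj/ → jiizumupintumun.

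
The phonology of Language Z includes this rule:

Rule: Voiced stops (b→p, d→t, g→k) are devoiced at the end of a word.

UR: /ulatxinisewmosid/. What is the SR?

/d/ is a voiced stop in word-final position, so it devoices to [t].
Surface form: [ulatxinisewmosit].

ulatxinisewmosit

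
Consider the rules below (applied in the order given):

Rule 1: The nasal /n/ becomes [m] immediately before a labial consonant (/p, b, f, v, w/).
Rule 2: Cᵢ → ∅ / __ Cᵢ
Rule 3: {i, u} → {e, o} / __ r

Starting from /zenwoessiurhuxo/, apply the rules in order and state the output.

zemwoesiorhuxo

Rule 1 (nasal place assimilation): /n/ precedes the labial consonant /w/, so it assimilates in place to [m]. /zenwoessiurhuxo/ → zemwoessiurhuxo.
Rule 2 (degemination): /ss/ is a geminate; the first /s/ deletes. /zemwoessiurhuxo/ → zemwoesiurhuxo.
Rule 3 (pre-rhotic lowering): /u/ is a high vowel immediately before /r/, so it lowers to [o]. /zemwoesiurhuxo/ → zemwoesiorhuxo.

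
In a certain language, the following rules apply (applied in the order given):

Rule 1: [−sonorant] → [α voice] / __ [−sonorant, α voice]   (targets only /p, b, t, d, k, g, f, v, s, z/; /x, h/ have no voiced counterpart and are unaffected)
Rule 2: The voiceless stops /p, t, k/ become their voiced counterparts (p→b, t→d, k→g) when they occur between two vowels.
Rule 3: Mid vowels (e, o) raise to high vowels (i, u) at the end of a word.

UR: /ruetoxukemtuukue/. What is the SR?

ruedoxugemtuugui

Rule 1 (regressive voicing assimilation): no segment meets the environment; /ruetoxukemtuukue/ is unchanged.
Rule 2 (intervocalic voicing): /t/ is a voiceless stop between vowels /e/ and /o/, so it voices to [d]. /k/ is a voiceless stop between vowels /u/ and /e/, so it voices to [g]. /k/ is a voiceless stop between vowels /u/ and /u/, so it voices to [g]. /ruetoxukemtuukue/ → ruedoxugemtuugue.
Rule 3 (final vowel raising): /e/ is a mid vowel in word-final position, so it raises to [i]. /ruedoxugemtuugue/ → ruedoxugemtuugui.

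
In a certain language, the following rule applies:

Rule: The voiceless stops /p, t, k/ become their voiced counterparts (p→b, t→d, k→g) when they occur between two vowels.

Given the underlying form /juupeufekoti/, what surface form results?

/p/ is a voiceless stop between vowels /u/ and /e/, so it voices to [b].
/k/ is a voiceless stop between vowels /e/ and /o/, so it voices to [g].
/t/ is a voiceless stop between vowels /o/ and /i/, so it voices to [d].
Surface form: [juubeufegodi].

juubeufegodi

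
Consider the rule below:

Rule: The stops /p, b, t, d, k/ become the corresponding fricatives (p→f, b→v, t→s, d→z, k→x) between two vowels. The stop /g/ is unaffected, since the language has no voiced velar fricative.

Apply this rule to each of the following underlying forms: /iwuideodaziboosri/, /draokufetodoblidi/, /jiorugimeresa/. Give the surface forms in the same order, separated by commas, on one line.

iwuizeozazivoosri, draoxufesozoblizi, jiorugimeresa

/iwuideodaziboosri/: /d/ is a stop between vowels /i/ and /e/, so it spirantizes to the fricative [z]. /d/ is a stop between vowels /o/ and /a/, so it spirantizes to the fricative [z]. /b/ is a stop between vowels /i/ and /o/, so it spirantizes to the fricative [v]. → [iwuizeozazivoosri].
/draokufetodoblidi/: /k/ is a stop between vowels /o/ and /u/, so it spirantizes to the fricative [x]. /t/ is a stop between vowels /e/ and /o/, so it spirantizes to the fricative [s]. /d/ is a stop between vowels /o/ and /o/, so it spirantizes to the fricative [z]. /d/ is a stop between vowels /i/ and /i/, so it spirantizes to the fricative [z]. → [draoxufesozoblizi].
/jiorugimeresa/: the rule's environment is not met; surfaces unchanged as [jiorugimeresa].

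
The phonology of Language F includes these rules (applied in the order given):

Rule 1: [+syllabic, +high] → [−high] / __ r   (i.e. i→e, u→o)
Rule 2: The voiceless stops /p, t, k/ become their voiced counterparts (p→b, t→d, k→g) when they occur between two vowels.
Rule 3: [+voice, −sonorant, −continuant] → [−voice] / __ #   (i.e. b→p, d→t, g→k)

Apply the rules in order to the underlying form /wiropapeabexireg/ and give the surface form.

werobabeabexerek

Rule 1 (pre-rhotic lowering): /i/ is a high vowel immediately before /r/, so it lowers to [e]. /i/ is a high vowel immediately before /r/, so it lowers to [e]. /wiropapeabexireg/ → weropapeabexereg.
Rule 2 (intervocalic voicing): /p/ is a voiceless stop between vowels /o/ and /a/, so it voices to [b]. /p/ is a voiceless stop between vowels /a/ and /e/, so it voices to [b]. /weropapeabexereg/ → werobabeabexereg.
Rule 3 (final devoicing): /g/ is a voiced stop in word-final position, so it devoices to [k]. /werobabeabexereg/ → werobabeabexerek.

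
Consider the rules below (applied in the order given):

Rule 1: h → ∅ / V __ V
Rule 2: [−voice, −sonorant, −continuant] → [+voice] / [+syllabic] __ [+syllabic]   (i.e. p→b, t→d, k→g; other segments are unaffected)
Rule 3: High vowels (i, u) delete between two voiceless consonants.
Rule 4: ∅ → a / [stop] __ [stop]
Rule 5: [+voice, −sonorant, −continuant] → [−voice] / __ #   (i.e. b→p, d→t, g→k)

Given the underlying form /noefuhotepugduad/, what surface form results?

Rule 1 (intervocalic h-deletion): /h/ occurs between vowels /u/ and /o/, so it deletes. /noefuhotepugduad/ → noefuotepugduad.
Rule 2 (intervocalic voicing): /t/ is a voiceless stop between vowels /o/ and /e/, so it voices to [d]. /p/ is a voiceless stop between vowels /e/ and /u/, so it voices to [b]. /noefuotepugduad/ → noefuodebugduad.
Rule 3 (high vowel syncope): no segment meets the environment; /noefuodebugduad/ is unchanged.
Rule 4 (stop-cluster a-epenthesis): /g/ and /d/ form a stop–stop cluster, so [a] is inserted between them. /noefuodebugduad/ → noefuodebugaduad.
Rule 5 (final devoicing): /d/ is a voiced stop in word-final position, so it devoices to [t]. /noefuodebugaduad/ → noefuodebugaduat.

noefuodebugaduat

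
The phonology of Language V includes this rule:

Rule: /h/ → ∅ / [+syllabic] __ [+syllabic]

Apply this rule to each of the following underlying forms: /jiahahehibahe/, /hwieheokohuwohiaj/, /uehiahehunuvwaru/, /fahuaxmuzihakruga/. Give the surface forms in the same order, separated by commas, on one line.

jiaaeibae, hwieeokouwoiaj, ueiaeunuvwaru, fauaxmuziakruga

/jiahahehibahe/: /h/ occurs between vowels /a/ and /a/, so it deletes. /h/ occurs between vowels /a/ and /e/, so it deletes. /h/ occurs between vowels /e/ and /i/, so it deletes. /h/ occurs between vowels /a/ and /e/, so it deletes. → [jiaaeibae].
/hwieheokohuwohiaj/: /h/ occurs between vowels /e/ and /e/, so it deletes. /h/ occurs between vowels /o/ and /u/, so it deletes. /h/ occurs between vowels /o/ and /i/, so it deletes. → [hwieeokouwoiaj].
/uehiahehunuvwaru/: /h/ occurs between vowels /e/ and /i/, so it deletes. /h/ occurs between vowels /a/ and /e/, so it deletes. /h/ occurs between vowels /e/ and /u/, so it deletes. → [ueiaeunuvwaru].
/fahuaxmuzihakruga/: /h/ occurs between vowels /a/ and /u/, so it deletes. /h/ occurs between vowels /i/ and /a/, so it deletes. → [fauaxmuziakruga].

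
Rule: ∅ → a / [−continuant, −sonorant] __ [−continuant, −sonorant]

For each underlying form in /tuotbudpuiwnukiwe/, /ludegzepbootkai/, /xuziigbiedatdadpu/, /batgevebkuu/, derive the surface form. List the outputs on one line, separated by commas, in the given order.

tuotabudapuiwnukiwe, ludegzepabootakai, xuziigabiedatadadapu, batagevebakuu

/tuotbudpuiwnukiwe/: /t/ and /b/ form a stop–stop cluster, so [a] is inserted between them. /d/ and /p/ form a stop–stop cluster, so [a] is inserted between them. → [tuotabudapuiwnukiwe].
/ludegzepbootkai/: /p/ and /b/ form a stop–stop cluster, so [a] is inserted between them. /t/ and /k/ form a stop–stop cluster, so [a] is inserted between them. → [ludegzepabootakai].
/xuziigbiedatdadpu/: /g/ and /b/ form a stop–stop cluster, so [a] is inserted between them. /t/ and /d/ form a stop–stop cluster, so [a] is inserted between them. /d/ and /p/ form a stop–stop cluster, so [a] is inserted between them. → [xuziigabiedatadadapu].
/batgevebkuu/: /t/ and /g/ form a stop–stop cluster, so [a] is inserted between them. /b/ and /k/ form a stop–stop cluster, so [a] is inserted between them. → [batagevebakuu].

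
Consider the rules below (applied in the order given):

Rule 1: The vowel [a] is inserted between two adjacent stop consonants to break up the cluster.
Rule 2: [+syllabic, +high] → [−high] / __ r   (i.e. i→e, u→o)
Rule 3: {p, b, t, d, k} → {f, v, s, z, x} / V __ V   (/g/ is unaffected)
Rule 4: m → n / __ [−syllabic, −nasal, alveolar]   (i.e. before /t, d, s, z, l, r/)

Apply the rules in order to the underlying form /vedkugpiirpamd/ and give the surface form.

Rule 1 (stop-cluster a-epenthesis): /d/ and /k/ form a stop–stop cluster, so [a] is inserted between them. /g/ and /p/ form a stop–stop cluster, so [a] is inserted between them. /vedkugpiirpamd/ → vedakugapiirpamd.
Rule 2 (pre-rhotic lowering): /i/ is a high vowel immediately before /r/, so it lowers to [e]. /vedakugapiirpamd/ → vedakugapierpamd.
Rule 3 (intervocalic spirantization): /d/ is a stop between vowels /e/ and /a/, so it spirantizes to the fricative [z]. /k/ is a stop between vowels /a/ and /u/, so it spirantizes to the fricative [x]. /p/ is a stop between vowels /a/ and /i/, so it spirantizes to the fricative [f]. /vedakugapierpamd/ → vezaxugafierpamd.
Rule 4 (nasal place assimilation): /m/ precedes the alveolar consonant /d/, so it assimilates in place to [n]. /vezaxugafierpamd/ → vezaxugafierpand.

vezaxugafierpand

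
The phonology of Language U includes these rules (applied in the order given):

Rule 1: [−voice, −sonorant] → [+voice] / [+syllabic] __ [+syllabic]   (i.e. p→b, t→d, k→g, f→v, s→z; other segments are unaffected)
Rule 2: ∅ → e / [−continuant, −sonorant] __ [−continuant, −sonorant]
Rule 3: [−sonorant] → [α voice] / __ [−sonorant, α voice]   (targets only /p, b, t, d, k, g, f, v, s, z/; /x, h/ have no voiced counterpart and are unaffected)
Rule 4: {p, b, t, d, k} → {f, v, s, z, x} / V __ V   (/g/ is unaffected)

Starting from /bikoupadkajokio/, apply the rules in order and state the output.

Rule 1 (intervocalic voicing): /k/ is a voiceless obstruent between vowels /i/ and /o/, so it voices to [g]. /p/ is a voiceless obstruent between vowels /u/ and /a/, so it voices to [b]. /k/ is a voiceless obstruent between vowels /o/ and /i/, so it voices to [g]. /bikoupadkajokio/ → bigoubadkajogio.
Rule 2 (stop-cluster e-epenthesis): /d/ and /k/ form a stop–stop cluster, so [e] is inserted between them. /bigoubadkajogio/ → bigoubadekajogio.
Rule 3 (regressive voicing assimilation): no segment meets the environment; /bigoubadekajogio/ is unchanged.
Rule 4 (intervocalic spirantization): /b/ is a stop between vowels /u/ and /a/, so it spirantizes to the fricative [v]. /d/ is a stop between vowels /a/ and /e/, so it spirantizes to the fricative [z]. /k/ is a stop between vowels /e/ and /a/, so it spirantizes to the fricative [x]. /bigoubadekajogio/ → bigouvazexajogio.

bigouvazexajogio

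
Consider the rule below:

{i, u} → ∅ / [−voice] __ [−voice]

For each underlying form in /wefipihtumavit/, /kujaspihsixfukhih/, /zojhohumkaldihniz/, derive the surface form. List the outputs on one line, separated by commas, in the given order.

/wefipihtumavit/: /i/ is a high vowel flanked by voiceless consonants /f/ and /p/, so it deletes. /i/ is a high vowel flanked by voiceless consonants /p/ and /h/, so it deletes. → [wefphtumavit].
/kujaspihsixfukhih/: /i/ is a high vowel flanked by voiceless consonants /p/ and /h/, so it deletes. /i/ is a high vowel flanked by voiceless consonants /s/ and /x/, so it deletes. /u/ is a high vowel flanked by voiceless consonants /f/ and /k/, so it deletes. /i/ is a high vowel flanked by voiceless consonants /h/ and /h/, so it deletes. → [kujasphsxfkhh].
/zojhohumkaldihniz/: the rule's environment is not met; surfaces unchanged as [zojhohumkaldihniz].

wefphtumavit, kujasphsxfkhh, zojhohumkaldihniz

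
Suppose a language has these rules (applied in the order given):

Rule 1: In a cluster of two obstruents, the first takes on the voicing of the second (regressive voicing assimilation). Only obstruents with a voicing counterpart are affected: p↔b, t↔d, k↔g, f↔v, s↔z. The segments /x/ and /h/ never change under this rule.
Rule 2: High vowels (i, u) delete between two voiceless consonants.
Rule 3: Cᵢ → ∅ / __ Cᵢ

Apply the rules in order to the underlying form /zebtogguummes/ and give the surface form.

zeptoguumes

Rule 1 (regressive voicing assimilation): /b/ precedes the voiceless obstruent /t/, so it devoices to [p] by assimilation. /zebtogguummes/ → zeptogguummes.
Rule 2 (high vowel syncope): no segment meets the environment; /zeptogguummes/ is unchanged.
Rule 3 (degemination): /gg/ is a geminate; the first /g/ deletes. /mm/ is a geminate; the first /m/ deletes. /zeptogguummes/ → zeptoguumes.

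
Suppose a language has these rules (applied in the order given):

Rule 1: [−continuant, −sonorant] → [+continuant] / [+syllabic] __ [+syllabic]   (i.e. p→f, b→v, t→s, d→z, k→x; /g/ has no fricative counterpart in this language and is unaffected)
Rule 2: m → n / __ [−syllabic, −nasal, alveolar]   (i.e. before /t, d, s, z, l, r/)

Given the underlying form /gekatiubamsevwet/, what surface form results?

Rule 1 (intervocalic spirantization): /k/ is a stop between vowels /e/ and /a/, so it spirantizes to the fricative [x]. /t/ is a stop between vowels /a/ and /i/, so it spirantizes to the fricative [s]. /b/ is a stop between vowels /u/ and /a/, so it spirantizes to the fricative [v]. /gekatiubamsevwet/ → gexasiuvamsevwet.
Rule 2 (nasal place assimilation): /m/ precedes the alveolar consonant /s/, so it assimilates in place to [n]. /gexasiuvamsevwet/ → gexasiuvansevwet.

gexasiuvansevwet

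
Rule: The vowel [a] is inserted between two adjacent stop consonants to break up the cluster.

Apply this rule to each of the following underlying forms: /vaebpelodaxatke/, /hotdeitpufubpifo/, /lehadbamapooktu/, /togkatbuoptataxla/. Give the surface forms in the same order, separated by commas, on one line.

/vaebpelodaxatke/: /b/ and /p/ form a stop–stop cluster, so [a] is inserted between them. /t/ and /k/ form a stop–stop cluster, so [a] is inserted between them. → [vaebapelodaxatake].
/hotdeitpufubpifo/: /t/ and /d/ form a stop–stop cluster, so [a] is inserted between them. /t/ and /p/ form a stop–stop cluster, so [a] is inserted between them. /b/ and /p/ form a stop–stop cluster, so [a] is inserted between them. → [hotadeitapufubapifo].
/lehadbamapooktu/: /d/ and /b/ form a stop–stop cluster, so [a] is inserted between them. /k/ and /t/ form a stop–stop cluster, so [a] is inserted between them. → [lehadabamapookatu].
/togkatbuoptataxla/: /g/ and /k/ form a stop–stop cluster, so [a] is inserted between them. /t/ and /b/ form a stop–stop cluster, so [a] is inserted between them. /p/ and /t/ form a stop–stop cluster, so [a] is inserted between them. → [togakatabuopatataxla].

vaebapelodaxatake, hotadeitapufubapifo, lehadabamapookatu, togakatabuopatataxla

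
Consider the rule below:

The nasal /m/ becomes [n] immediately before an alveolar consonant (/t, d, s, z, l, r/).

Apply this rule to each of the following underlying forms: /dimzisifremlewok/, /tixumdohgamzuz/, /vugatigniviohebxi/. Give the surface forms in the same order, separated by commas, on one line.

/dimzisifremlewok/: /m/ precedes the alveolar consonant /z/, so it assimilates in place to [n]. /m/ precedes the alveolar consonant /l/, so it assimilates in place to [n]. → [dinzisifrenlewok].
/tixumdohgamzuz/: /m/ precedes the alveolar consonant /d/, so it assimilates in place to [n]. /m/ precedes the alveolar consonant /z/, so it assimilates in place to [n]. → [tixundohganzuz].
/vugatigniviohebxi/: the rule's environment is not met; surfaces unchanged as [vugatigniviohebxi].

dinzisifrenlewok, tixundohganzuz, vugatigniviohebxi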